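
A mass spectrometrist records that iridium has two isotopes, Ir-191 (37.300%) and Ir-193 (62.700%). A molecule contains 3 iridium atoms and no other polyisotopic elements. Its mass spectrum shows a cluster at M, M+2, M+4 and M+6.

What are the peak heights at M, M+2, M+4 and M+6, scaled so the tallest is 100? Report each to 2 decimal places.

Expanding (0.37300 + 0.62700)^3:
P(M) = 0.37300^3 = 0.051895
P(M+2) = 3 × 0.37300^2 × 0.62700^1 = 0.261702
P(M+4) = 3 × 0.37300^1 × 0.62700^2 = 0.439911
P(M+6) = 0.62700^3 = 0.246492
The M+4 peak is largest (0.439911); scaling to 100 gives 11.80 : 59.49 : 100.00 : 56.03.

11.80 : 59.49 : 100.00 : 56.03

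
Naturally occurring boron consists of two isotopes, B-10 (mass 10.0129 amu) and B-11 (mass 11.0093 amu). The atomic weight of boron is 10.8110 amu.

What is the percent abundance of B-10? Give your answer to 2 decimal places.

Writing the weighted mean with unknown fraction x of B-10:
10.0129·x + 11.0093·(1 − x) = 10.8110
(10.0129 − 11.0093)·x = 10.8110 − 11.0093
x = -0.1983 / -0.9964 = 0.19902 → 19.90% B-10, 80.10% B-11.

19.90%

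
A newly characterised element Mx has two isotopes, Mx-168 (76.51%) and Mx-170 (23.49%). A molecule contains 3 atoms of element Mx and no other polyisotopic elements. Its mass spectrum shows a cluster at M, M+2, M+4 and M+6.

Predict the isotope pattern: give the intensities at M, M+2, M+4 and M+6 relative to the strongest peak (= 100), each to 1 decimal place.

Each Mx atom is independently Mx-168 (p = 0.7651) or Mx-170 (q = 0.2349); the cluster is the binomial expansion (p + q)^3.
P(M) = 0.7651^3 = 0.447873
P(M+2) = 3 × 0.7651^2 × 0.2349^1 = 0.412516
P(M+4) = 3 × 0.7651^1 × 0.2349^2 = 0.126650
P(M+6) = 0.2349^3 = 0.012961
The M peak is largest (0.447873); scaling to 100 gives 100.0 : 92.1 : 28.3 : 2.9.

100.0 : 92.1 : 28.3 : 2.9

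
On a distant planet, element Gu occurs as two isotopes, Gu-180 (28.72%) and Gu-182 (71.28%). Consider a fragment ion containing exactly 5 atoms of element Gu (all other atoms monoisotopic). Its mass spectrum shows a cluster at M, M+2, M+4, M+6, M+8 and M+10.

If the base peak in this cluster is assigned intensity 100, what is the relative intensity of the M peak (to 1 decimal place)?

(0.2872 + 0.7128)^5 gives M 0.0020, M+2 0.0242, M+4 0.1204, M+6 0.2987, M+8 0.3707, M+10 0.1840; the largest is M+8.
P(M+8) = C(5,4) × 0.2872^1 × 0.7128^4 = 5 × 0.2872 × 0.25814919 = 0.370702 (base)
P(M) = C(5,0) × 0.2872^5 × 0.7128^0 = 1 × 0.00195399 × 1.0000 = 0.001954
Relative intensity = 0.001954 / 0.370702 × 100 = 0.5

0.5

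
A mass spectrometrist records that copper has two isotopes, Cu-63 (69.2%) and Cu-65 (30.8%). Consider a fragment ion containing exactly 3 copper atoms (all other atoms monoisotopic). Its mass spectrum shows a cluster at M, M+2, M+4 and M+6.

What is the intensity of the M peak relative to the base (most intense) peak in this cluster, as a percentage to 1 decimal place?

Term probabilities: M 0.3314, M+2 0.4425, M+4 0.1969, M+6 0.0292. Base peak = M+2.
P(M+2) = C(3,1) × 0.692^2 × 0.308^1 = 3 × 0.478864 × 0.3080 = 0.442470 (base)
P(M) = C(3,0) × 0.692^3 × 0.308^0 = 1 × 0.33137389 × 1.0000 = 0.331374
Relative intensity = 0.331374 / 0.442470 × 100 = 74.9

74.9%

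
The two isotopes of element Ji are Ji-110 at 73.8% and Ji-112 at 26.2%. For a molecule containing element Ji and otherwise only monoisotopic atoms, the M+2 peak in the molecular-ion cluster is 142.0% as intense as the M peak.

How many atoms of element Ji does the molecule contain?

The M+2/M ratio from n Ji atoms is n · q/p = n · 0.262/0.738.
n = 1.420 × 0.738/0.262 = 4.00 ≈ 4

4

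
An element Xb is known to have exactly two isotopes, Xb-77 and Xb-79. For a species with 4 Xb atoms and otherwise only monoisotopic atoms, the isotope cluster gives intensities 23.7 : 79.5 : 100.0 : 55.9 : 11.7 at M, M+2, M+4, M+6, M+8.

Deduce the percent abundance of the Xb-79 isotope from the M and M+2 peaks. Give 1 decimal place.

45.6%

If p is the fraction of Xb that is Xb-77, then I(M+2)/I(M) = [C(4,1)·p^3·(1−p)] / p^4 = 4·(1−p)/p = 79.5/23.7 = 3.3544
(1−p)/p = 3.3544/4 = 0.8386  ⇒  p = 1/(1 + 0.8386) = 0.5439
Xb-77: 54.4%, Xb-79: 45.6%.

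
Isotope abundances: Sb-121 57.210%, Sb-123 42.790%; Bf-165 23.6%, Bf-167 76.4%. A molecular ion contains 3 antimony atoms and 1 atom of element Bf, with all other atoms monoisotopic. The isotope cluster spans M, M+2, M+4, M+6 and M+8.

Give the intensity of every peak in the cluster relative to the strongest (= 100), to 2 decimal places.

Antimony pattern (n=3): 0.18724742 : 0.42015297 : 0.3142518 : 0.07834781
Element Bf pattern (n=1): 0.2360 : 0.7640
Convolve the two distributions (both contribute in 2-u steps):
  M: 0.18724742×0.2360 = 0.044190
  M+2: 0.18724742×0.7640 + 0.42015297×0.2360 = 0.242213
  M+4: 0.42015297×0.7640 + 0.3142518×0.2360 = 0.395160
  M+6: 0.3142518×0.7640 + 0.07834781×0.2360 = 0.258578
  M+8: 0.07834781×0.7640 = 0.059858
Scale to base peak (0.395160) = 100: 11.18 : 61.29 : 100.00 : 65.44 : 15.15

11.18 : 61.29 : 100.00 : 65.44 : 15.15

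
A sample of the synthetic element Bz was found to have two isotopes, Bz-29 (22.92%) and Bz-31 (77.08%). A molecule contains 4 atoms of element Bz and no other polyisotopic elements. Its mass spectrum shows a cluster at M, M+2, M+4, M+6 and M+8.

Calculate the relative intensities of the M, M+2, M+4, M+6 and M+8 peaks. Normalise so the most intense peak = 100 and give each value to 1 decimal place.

0.7 : 8.8 : 44.6 : 100.0 : 84.1

Expanding (0.2292 + 0.7708)^4:
P(M) = 0.2292^4 = 0.002760
P(M+2) = 4 × 0.2292^3 × 0.7708^1 = 0.037123
P(M+4) = 6 × 0.2292^2 × 0.7708^2 = 0.187268
P(M+6) = 4 × 0.2292^1 × 0.7708^3 = 0.419855
P(M+8) = 0.7708^4 = 0.352994
The M+6 peak is largest (0.419855); scaling to 100 gives 0.7 : 8.8 : 44.6 : 100.0 : 84.1.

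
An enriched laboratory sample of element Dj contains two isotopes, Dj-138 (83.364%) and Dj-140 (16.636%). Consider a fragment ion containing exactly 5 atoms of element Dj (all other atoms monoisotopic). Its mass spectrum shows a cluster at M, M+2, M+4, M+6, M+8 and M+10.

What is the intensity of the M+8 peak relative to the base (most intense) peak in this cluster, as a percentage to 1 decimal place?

Term probabilities: M 0.4026, M+2 0.4017, M+4 0.1603, M+6 0.0320, M+8 0.0032, M+10 0.0001. Base peak = M.
P(M) = C(5,0) × 0.83364^5 × 0.16636^0 = 1 × 0.40261757 × 1.0000 = 0.402618 (base)
P(M+8) = C(5,4) × 0.83364^1 × 0.16636^4 = 5 × 0.83364 × 0.00076594 = 0.003193
Relative intensity = 0.003193 / 0.402618 × 100 = 0.8

0.8%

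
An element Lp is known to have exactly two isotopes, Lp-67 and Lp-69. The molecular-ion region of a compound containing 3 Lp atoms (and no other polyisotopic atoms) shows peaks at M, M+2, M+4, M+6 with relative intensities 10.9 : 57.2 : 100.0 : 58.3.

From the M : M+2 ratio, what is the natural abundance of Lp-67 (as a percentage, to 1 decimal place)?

Write p for the Lp-67 fraction. I(M+2)/I(M) = [C(3,1)·p^2·(1−p)] / p^3 = 3·(1−p)/p = 57.2/10.9 = 5.2477
(1−p)/p = 5.2477/3 = 1.7492  ⇒  p = 1/(1 + 1.7492) = 0.3637
Lp-67: 36.4%, Lp-69: 63.6%.

36.4%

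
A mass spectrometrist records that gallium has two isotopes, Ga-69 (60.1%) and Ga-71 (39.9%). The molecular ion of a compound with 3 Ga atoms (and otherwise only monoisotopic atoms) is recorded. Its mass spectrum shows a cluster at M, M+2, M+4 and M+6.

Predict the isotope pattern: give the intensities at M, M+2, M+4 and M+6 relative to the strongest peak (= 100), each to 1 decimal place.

50.2 : 100.0 : 66.4 : 14.7

Expanding (0.601 + 0.399)^3:
P(M) = 0.601^3 = 0.217082
P(M+2) = 3 × 0.601^2 × 0.399^1 = 0.432358
P(M+4) = 3 × 0.601^1 × 0.399^2 = 0.287039
P(M+6) = 0.399^3 = 0.063521
The M+2 peak is largest (0.432358); scaling to 100 gives 50.2 : 100.0 : 66.4 : 14.7.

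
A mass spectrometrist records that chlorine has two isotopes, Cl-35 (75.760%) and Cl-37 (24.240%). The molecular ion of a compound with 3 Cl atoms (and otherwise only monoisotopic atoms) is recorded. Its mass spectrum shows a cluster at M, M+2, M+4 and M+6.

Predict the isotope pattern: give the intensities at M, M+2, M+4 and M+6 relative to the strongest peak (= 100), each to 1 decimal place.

The 3 Cl atoms are independent, so intensities follow the terms of (0.75760 + 0.24240)^3.
P(M) = 0.75760^3 = 0.434830
P(M+2) = 3 × 0.75760^2 × 0.24240^1 = 0.417382
P(M+4) = 3 × 0.75760^1 × 0.24240^2 = 0.133545
P(M+6) = 0.24240^3 = 0.014243
The M peak is largest (0.434830); scaling to 100 gives 100.0 : 96.0 : 30.7 : 3.3.

100.0 : 96.0 : 30.7 : 3.3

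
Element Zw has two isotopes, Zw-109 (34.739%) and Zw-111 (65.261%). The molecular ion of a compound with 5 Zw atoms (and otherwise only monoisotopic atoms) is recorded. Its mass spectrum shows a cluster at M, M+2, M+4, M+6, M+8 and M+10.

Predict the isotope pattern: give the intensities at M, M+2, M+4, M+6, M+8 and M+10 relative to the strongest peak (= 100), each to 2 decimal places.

1.51 : 14.17 : 53.23 : 100.00 : 93.93 : 35.29

Each Zw atom is independently Zw-109 (p = 0.34739) or Zw-111 (q = 0.65261); the cluster is the binomial expansion (p + q)^5.
P(M) = 0.34739^5 = 0.005059
P(M+2) = 5 × 0.34739^4 × 0.65261^1 = 0.047522
P(M+4) = 10 × 0.34739^3 × 0.65261^2 = 0.178550
P(M+6) = 10 × 0.34739^2 × 0.65261^3 = 0.335425
P(M+8) = 5 × 0.34739^1 × 0.65261^4 = 0.315066
P(M+10) = 0.65261^5 = 0.118377
The M+6 peak is largest (0.335425); scaling to 100 gives 1.51 : 14.17 : 53.23 : 100.00 : 93.93 : 35.29.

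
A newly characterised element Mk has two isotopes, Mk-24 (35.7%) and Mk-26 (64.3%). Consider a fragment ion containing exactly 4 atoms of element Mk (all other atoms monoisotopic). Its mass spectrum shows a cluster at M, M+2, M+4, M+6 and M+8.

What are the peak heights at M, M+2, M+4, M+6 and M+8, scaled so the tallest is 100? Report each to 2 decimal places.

4.28 : 30.83 : 83.28 : 100.00 : 45.03

Each Mk atom is independently Mk-24 (p = 0.357) or Mk-26 (q = 0.643); the cluster is the binomial expansion (p + q)^4.
P(M) = 0.357^4 = 0.016243
P(M+2) = 4 × 0.357^3 × 0.643^1 = 0.117024
P(M+4) = 6 × 0.357^2 × 0.643^2 = 0.316162
P(M+6) = 4 × 0.357^1 × 0.643^3 = 0.379631
P(M+8) = 0.643^4 = 0.170940
The M+6 peak is largest (0.379631); scaling to 100 gives 4.28 : 30.83 : 83.28 : 100.00 : 45.03.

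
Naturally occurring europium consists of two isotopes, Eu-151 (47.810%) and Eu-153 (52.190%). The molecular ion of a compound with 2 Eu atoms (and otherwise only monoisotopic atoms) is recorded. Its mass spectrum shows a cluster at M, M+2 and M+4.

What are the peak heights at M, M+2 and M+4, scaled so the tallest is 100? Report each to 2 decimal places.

Expanding (0.47810 + 0.52190)^2:
P(M) = 0.47810^2 = 0.228580
P(M+2) = 2 × 0.47810^1 × 0.52190^1 = 0.499041
P(M+4) = 0.52190^2 = 0.272380
The M+2 peak is largest (0.499041); scaling to 100 gives 45.80 : 100.00 : 54.58.

45.80 : 100.00 : 54.58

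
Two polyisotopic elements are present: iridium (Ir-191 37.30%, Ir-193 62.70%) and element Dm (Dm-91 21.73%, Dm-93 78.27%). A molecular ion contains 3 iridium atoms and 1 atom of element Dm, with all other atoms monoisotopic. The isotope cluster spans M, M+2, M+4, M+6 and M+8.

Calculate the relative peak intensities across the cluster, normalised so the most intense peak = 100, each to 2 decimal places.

2.83 : 24.50 : 75.51 : 100.00 : 48.49

Iridium pattern (n=3): 0.05189512 : 0.26170165 : 0.43991135 : 0.24649188
Element Dm pattern (n=1): 0.2173 : 0.7827
Convolve the two distributions (both contribute in 2-u steps):
  M: 0.05189512×0.2173 = 0.011277
  M+2: 0.05189512×0.7827 + 0.26170165×0.2173 = 0.097486
  M+4: 0.26170165×0.7827 + 0.43991135×0.2173 = 0.300427
  M+6: 0.43991135×0.7827 + 0.24649188×0.2173 = 0.397881
  M+8: 0.24649188×0.7827 = 0.192929
Scale to base peak (0.397881) = 100: 2.83 : 24.50 : 75.51 : 100.00 : 48.49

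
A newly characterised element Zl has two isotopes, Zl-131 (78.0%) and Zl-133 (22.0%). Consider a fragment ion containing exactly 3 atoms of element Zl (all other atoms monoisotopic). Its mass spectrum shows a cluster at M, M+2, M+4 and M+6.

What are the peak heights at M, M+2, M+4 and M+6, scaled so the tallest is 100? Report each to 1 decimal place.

100.0 : 84.6 : 23.9 : 2.2

Each Zl atom is independently Zl-131 (p = 0.780) or Zl-133 (q = 0.220); the cluster is the binomial expansion (p + q)^3.
P(M) = 0.780^3 = 0.474552
P(M+2) = 3 × 0.780^2 × 0.220^1 = 0.401544
P(M+4) = 3 × 0.780^1 × 0.220^2 = 0.113256
P(M+6) = 0.220^3 = 0.010648
The M peak is largest (0.474552); scaling to 100 gives 100.0 : 84.6 : 23.9 : 2.2.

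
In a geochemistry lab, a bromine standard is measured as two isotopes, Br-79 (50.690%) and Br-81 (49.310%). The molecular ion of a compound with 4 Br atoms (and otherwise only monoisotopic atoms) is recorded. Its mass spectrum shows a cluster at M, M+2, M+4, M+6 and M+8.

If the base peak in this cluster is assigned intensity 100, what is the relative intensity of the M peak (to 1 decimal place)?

Binomial terms of (0.50690 + 0.49310)^4: M 0.0660, M+2 0.2569, M+4 0.3749, M+6 0.2431, M+8 0.0591 → M+4 is the base peak.
P(M+4) = C(4,2) × 0.50690^2 × 0.49310^2 = 6 × 0.25694761 × 0.24314761 = 0.374857 (base)
P(M) = C(4,0) × 0.50690^4 × 0.49310^0 = 1 × 0.06602207 × 1.0000 = 0.066022
Relative intensity = 0.066022 / 0.374857 × 100 = 17.6

17.6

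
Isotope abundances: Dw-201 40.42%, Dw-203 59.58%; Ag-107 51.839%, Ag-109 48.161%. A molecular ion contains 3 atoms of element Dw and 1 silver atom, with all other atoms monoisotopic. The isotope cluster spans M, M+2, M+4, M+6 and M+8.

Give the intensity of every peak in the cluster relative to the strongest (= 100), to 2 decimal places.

Element Dw pattern (n=3): 0.06603724 : 0.29202119 : 0.43044589 : 0.21149568
Silver pattern (n=1): 0.51839 : 0.48161
Convolve the two distributions (both contribute in 2-u steps):
  M: 0.06603724×0.51839 = 0.034233
  M+2: 0.06603724×0.48161 + 0.29202119×0.51839 = 0.183185
  M+4: 0.29202119×0.48161 + 0.43044589×0.51839 = 0.363779
  M+6: 0.43044589×0.48161 + 0.21149568×0.51839 = 0.316944
  M+8: 0.21149568×0.48161 = 0.101858
Scale to base peak (0.363779) = 100: 9.41 : 50.36 : 100.00 : 87.13 : 28.00

9.41 : 50.36 : 100.00 : 87.13 : 28.00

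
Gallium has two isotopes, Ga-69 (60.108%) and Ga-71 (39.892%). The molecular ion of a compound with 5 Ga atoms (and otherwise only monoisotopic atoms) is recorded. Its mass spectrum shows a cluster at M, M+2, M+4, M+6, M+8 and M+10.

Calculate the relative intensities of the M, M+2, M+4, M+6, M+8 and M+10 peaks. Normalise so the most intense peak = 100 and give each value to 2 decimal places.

The 5 Ga atoms are independent, so intensities follow the terms of (0.60108 + 0.39892)^5.
P(M) = 0.60108^5 = 0.078462
P(M+2) = 5 × 0.60108^4 × 0.39892^1 = 0.260366
P(M+4) = 10 × 0.60108^3 × 0.39892^2 = 0.345596
P(M+6) = 10 × 0.60108^2 × 0.39892^3 = 0.229362
P(M+8) = 5 × 0.60108^1 × 0.39892^4 = 0.076111
P(M+10) = 0.39892^5 = 0.010103
The M+4 peak is largest (0.345596); scaling to 100 gives 22.70 : 75.34 : 100.00 : 66.37 : 22.02 : 2.92.

22.70 : 75.34 : 100.00 : 66.37 : 22.02 : 2.92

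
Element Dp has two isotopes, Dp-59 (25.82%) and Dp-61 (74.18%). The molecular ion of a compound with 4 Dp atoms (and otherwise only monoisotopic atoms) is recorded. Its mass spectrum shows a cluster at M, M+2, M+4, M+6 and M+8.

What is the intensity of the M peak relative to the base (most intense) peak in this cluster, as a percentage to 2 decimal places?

Term probabilities: M 0.0044, M+2 0.0511, M+4 0.2201, M+6 0.4216, M+8 0.3028. Base peak = M+6.
P(M+6) = C(4,3) × 0.2582^1 × 0.7418^3 = 4 × 0.2582 × 0.40818824 = 0.421577 (base)
P(M) = C(4,0) × 0.2582^4 × 0.7418^0 = 1 × 0.00444452 × 1.0000 = 0.004445
Relative intensity = 0.004445 / 0.421577 × 100 = 1.05

1.05%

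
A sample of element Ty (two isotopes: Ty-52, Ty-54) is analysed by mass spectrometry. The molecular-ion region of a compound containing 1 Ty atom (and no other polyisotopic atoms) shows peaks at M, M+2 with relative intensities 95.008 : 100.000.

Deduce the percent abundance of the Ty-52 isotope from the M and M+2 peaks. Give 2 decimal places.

If p is the fraction of Ty that is Ty-52, then I(M+2)/I(M) = [C(1,1)·p^0·(1−p)] / p^1 = 1·(1−p)/p = 100.000/95.008 = 1.0525
(1−p)/p = 1.0525/1 = 1.0525  ⇒  p = 1/(1 + 1.0525) = 0.4872
Ty-52: 48.72%, Ty-54: 51.28%.

48.72%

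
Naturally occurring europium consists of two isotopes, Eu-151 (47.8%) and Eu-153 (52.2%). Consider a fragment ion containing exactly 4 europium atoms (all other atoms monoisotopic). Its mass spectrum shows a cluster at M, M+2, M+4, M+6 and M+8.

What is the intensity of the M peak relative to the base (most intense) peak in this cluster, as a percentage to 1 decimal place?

14.0%

(0.478 + 0.522)^4 gives M 0.0522, M+2 0.2280, M+4 0.3735, M+6 0.2720, M+8 0.0742; the largest is M+4.
P(M+4) = C(4,2) × 0.478^2 × 0.522^2 = 6 × 0.228484 × 0.272484 = 0.373549 (base)
P(M) = C(4,0) × 0.478^4 × 0.522^0 = 1 × 0.05220494 × 1.0000 = 0.052205
Relative intensity = 0.052205 / 0.373549 × 100 = 14.0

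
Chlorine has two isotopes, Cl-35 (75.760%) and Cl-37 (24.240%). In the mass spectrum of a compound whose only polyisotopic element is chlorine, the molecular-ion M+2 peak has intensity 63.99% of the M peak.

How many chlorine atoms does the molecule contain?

With n Cl atoms, P(M+2)/P(M) = C(n,1)·p^(n−1)q / p^n = n·q/p = n · 0.24240/0.75760.
n = 0.6399 × 0.75760/0.24240 = 2.00 ≈ 2

2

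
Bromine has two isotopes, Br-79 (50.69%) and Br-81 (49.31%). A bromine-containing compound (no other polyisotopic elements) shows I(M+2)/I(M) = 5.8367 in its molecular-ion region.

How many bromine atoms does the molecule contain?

With n Br atoms, P(M+2)/P(M) = C(n,1)·p^(n−1)q / p^n = n·q/p = n · 0.4931/0.5069.
n = 5.8367 × 0.5069/0.4931 = 6.00 ≈ 6

6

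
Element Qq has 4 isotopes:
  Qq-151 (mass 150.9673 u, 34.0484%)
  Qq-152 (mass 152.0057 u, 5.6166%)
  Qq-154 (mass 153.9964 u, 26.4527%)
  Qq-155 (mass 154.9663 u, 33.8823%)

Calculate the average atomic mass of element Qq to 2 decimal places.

153.18 u

Weight each isotope mass by its fractional abundance: 0.340484 × 150.9673 + 0.056166 × 152.0057 + 0.264527 × 153.9964 + 0.338823 × 154.9663
= 51.40195 + 8.53755 + 40.73621 + 52.50615 = 153.18186 u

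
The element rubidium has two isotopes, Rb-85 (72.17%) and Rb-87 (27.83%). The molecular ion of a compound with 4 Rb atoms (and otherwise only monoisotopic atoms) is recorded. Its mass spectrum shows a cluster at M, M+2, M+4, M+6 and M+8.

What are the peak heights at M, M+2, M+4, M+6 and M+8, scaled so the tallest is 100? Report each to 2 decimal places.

64.83 : 100.00 : 57.84 : 14.87 : 1.43

Each Rb atom is independently Rb-85 (p = 0.7217) or Rb-87 (q = 0.2783); the cluster is the binomial expansion (p + q)^4.
P(M) = 0.7217^4 = 0.271286
P(M+2) = 4 × 0.7217^3 × 0.2783^1 = 0.418450
P(M+4) = 6 × 0.7217^2 × 0.2783^2 = 0.242042
P(M+6) = 4 × 0.7217^1 × 0.2783^3 = 0.062224
P(M+8) = 0.2783^4 = 0.005999
The M+2 peak is largest (0.418450); scaling to 100 gives 64.83 : 100.00 : 57.84 : 14.87 : 1.43.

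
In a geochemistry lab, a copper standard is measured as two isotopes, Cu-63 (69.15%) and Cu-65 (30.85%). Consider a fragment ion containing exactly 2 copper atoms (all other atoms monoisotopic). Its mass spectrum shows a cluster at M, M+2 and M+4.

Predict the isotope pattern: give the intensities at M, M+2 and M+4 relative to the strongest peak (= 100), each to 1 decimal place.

100.0 : 89.2 : 19.9

The 2 Cu atoms are independent, so intensities follow the terms of (0.6915 + 0.3085)^2.
P(M) = 0.6915^2 = 0.478172
P(M+2) = 2 × 0.6915^1 × 0.3085^1 = 0.426656
P(M+4) = 0.3085^2 = 0.095172
The M peak is largest (0.478172); scaling to 100 gives 100.0 : 89.2 : 19.9.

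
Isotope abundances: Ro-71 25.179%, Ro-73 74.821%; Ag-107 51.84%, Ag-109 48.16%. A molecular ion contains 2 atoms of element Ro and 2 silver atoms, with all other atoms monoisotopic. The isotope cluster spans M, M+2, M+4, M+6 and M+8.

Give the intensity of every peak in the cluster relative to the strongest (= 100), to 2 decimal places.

Element Ro pattern (n=2): 0.0633982 : 0.37678359 : 0.5598182
Silver pattern (n=2): 0.26873856 : 0.49932288 : 0.23193856
Convolve the two distributions (both contribute in 2-u steps):
  M: 0.0633982×0.26873856 = 0.017038
  M+2: 0.0633982×0.49932288 + 0.37678359×0.26873856 = 0.132912
  M+4: 0.0633982×0.23193856 + 0.37678359×0.49932288 + 0.5598182×0.26873856 = 0.353286
  M+6: 0.37678359×0.23193856 + 0.5598182×0.49932288 = 0.366921
  M+8: 0.5598182×0.23193856 = 0.129843
Scale to base peak (0.366921) = 100: 4.64 : 36.22 : 96.28 : 100.00 : 35.39

4.64 : 36.22 : 96.28 : 100.00 : 35.39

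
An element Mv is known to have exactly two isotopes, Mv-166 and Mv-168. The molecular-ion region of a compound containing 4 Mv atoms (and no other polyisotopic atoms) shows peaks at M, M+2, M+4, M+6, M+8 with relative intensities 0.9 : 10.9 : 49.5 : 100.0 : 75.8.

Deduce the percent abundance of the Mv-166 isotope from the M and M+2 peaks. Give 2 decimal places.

Write p for the Mv-166 fraction. I(M+2)/I(M) = [C(4,1)·p^3·(1−p)] / p^4 = 4·(1−p)/p = 10.9/0.9 = 12.1111
(1−p)/p = 12.1111/4 = 3.0278  ⇒  p = 1/(1 + 3.0278) = 0.2483
Mv-166: 24.83%, Mv-168: 75.17%.

24.83%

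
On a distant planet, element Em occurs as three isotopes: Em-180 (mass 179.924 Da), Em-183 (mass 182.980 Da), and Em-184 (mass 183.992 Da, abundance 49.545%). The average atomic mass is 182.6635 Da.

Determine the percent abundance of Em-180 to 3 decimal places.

Let x and y be the fractions of Em-180 and Em-183. Then x + y = 1 − 0.49545 = 0.50455 and 179.924x + 182.980y = 182.6635 − 0.49545×183.992 = 91.5046636.
Substituting: 179.924x + 182.980(0.50455 − x) = 91.5046636
(179.924 − 182.980)x = -0.8178954  ⇒  x = 0.26764, y = 0.23691
Em-180: 26.764%, Em-183: 23.691%.

26.764%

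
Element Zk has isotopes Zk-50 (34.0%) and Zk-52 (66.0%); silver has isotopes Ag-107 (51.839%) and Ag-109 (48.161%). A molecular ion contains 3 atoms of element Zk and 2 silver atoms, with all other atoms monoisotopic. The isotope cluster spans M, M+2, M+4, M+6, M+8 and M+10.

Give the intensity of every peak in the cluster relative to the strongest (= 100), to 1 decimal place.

Element Zk pattern (n=3): 0.039304 : 0.228888 : 0.444312 : 0.287496
Silver pattern (n=2): 0.26872819 : 0.49932362 : 0.23194819
Convolve the two distributions (both contribute in 2-u steps):
  M: 0.039304×0.26872819 = 0.010562
  M+2: 0.039304×0.49932362 + 0.228888×0.26872819 = 0.081134
  M+4: 0.039304×0.23194819 + 0.228888×0.49932362 + 0.444312×0.26872819 = 0.242805
  M+6: 0.228888×0.23194819 + 0.444312×0.49932362 + 0.287496×0.26872819 = 0.352204
  M+8: 0.444312×0.23194819 + 0.287496×0.49932362 = 0.246611
  M+10: 0.287496×0.23194819 = 0.066684
Scale to base peak (0.352204) = 100: 3.0 : 23.0 : 68.9 : 100.0 : 70.0 : 18.9

3.0 : 23.0 : 68.9 : 100.0 : 70.0 : 18.9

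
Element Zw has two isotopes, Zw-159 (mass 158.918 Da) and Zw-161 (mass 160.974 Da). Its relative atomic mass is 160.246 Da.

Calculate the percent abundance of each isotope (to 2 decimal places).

Writing the weighted mean with unknown fraction x of Zw-159:
158.918·x + 160.974·(1 − x) = 160.246
(158.918 − 160.974)·x = 160.246 − 160.974
x = -0.728 / -2.056 = 0.35409 → 35.41% Zw-159, 64.59% Zw-161.

Zw-159: 35.41%, Zw-161: 64.59%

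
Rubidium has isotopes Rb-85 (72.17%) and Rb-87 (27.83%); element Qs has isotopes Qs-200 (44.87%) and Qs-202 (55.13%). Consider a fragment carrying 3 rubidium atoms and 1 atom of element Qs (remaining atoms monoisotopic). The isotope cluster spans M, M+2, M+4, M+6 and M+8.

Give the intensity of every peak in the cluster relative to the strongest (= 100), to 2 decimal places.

41.92 : 100.00 : 78.28 : 25.38 : 2.95

Rubidium pattern (n=3): 0.37589809 : 0.43485841 : 0.16768892 : 0.02155458
Element Qs pattern (n=1): 0.4487 : 0.5513
Convolve the two distributions (both contribute in 2-u steps):
  M: 0.37589809×0.4487 = 0.168665
  M+2: 0.37589809×0.5513 + 0.43485841×0.4487 = 0.402354
  M+4: 0.43485841×0.5513 + 0.16768892×0.4487 = 0.314979
  M+6: 0.16768892×0.5513 + 0.02155458×0.4487 = 0.102118
  M+8: 0.02155458×0.5513 = 0.011883
Scale to base peak (0.402354) = 100: 41.92 : 100.00 : 78.28 : 25.38 : 2.95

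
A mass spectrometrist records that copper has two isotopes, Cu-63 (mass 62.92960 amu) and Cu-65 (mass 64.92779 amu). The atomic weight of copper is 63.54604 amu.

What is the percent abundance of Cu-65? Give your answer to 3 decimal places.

With x = fraction of Cu-63 (so Cu-65 is 1 − x):
62.92960·x + 64.92779·(1 − x) = 63.54604
(62.92960 − 64.92779)·x = 63.54604 − 64.92779
x = -1.38175 / -1.99819 = 0.69150 → 69.150% Cu-63, 30.850% Cu-65.

30.850%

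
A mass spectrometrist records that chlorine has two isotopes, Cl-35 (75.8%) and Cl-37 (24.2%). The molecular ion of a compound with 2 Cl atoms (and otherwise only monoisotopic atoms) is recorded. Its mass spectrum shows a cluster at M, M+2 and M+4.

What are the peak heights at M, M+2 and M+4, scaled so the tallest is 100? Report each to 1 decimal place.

100.0 : 63.9 : 10.2

Expanding (0.758 + 0.242)^2:
P(M) = 0.758^2 = 0.574564
P(M+2) = 2 × 0.758^1 × 0.242^1 = 0.366872
P(M+4) = 0.242^2 = 0.058564
The M peak is largest (0.574564); scaling to 100 gives 100.0 : 63.9 : 10.2.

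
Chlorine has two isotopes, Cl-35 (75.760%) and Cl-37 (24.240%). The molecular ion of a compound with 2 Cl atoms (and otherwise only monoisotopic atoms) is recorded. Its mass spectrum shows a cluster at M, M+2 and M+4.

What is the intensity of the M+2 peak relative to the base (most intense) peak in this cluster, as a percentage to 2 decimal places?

Term probabilities: M 0.5740, M+2 0.3673, M+4 0.0588. Base peak = M.
P(M) = C(2,0) × 0.75760^2 × 0.24240^0 = 1 × 0.57395776 × 1.0000 = 0.573958 (base)
P(M+2) = C(2,1) × 0.75760^1 × 0.24240^1 = 2 × 0.7576 × 0.2424 = 0.367284
Relative intensity = 0.367284 / 0.573958 × 100 = 63.99

63.99%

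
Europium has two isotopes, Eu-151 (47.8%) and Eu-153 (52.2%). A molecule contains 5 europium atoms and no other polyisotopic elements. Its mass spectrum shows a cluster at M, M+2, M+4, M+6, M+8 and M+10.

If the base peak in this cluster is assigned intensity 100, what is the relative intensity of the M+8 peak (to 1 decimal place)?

(0.478 + 0.522)^5 gives M 0.0250, M+2 0.1363, M+4 0.2976, M+6 0.3250, M+8 0.1775, M+10 0.0388; the largest is M+6.
P(M+6) = C(5,3) × 0.478^2 × 0.522^3 = 10 × 0.228484 × 0.14223665 = 0.324988 (base)
P(M+8) = C(5,4) × 0.478^1 × 0.522^4 = 5 × 0.4780 × 0.07424753 = 0.177452
Relative intensity = 0.177452 / 0.324988 × 100 = 54.6

54.6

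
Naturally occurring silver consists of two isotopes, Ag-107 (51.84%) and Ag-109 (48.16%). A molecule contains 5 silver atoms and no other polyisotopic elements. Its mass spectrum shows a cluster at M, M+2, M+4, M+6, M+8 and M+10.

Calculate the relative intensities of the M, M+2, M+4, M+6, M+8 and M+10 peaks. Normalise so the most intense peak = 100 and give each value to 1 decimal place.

11.6 : 53.8 : 100.0 : 92.9 : 43.2 : 8.0

The 5 Ag atoms are independent, so intensities follow the terms of (0.5184 + 0.4816)^5.
P(M) = 0.5184^5 = 0.037439
P(M+2) = 5 × 0.5184^4 × 0.4816^1 = 0.173907
P(M+4) = 10 × 0.5184^3 × 0.4816^2 = 0.323123
P(M+6) = 10 × 0.5184^2 × 0.4816^3 = 0.300185
P(M+8) = 5 × 0.5184^1 × 0.4816^4 = 0.139438
P(M+10) = 0.4816^5 = 0.025908
The M+4 peak is largest (0.323123); scaling to 100 gives 11.6 : 53.8 : 100.0 : 92.9 : 43.2 : 8.0.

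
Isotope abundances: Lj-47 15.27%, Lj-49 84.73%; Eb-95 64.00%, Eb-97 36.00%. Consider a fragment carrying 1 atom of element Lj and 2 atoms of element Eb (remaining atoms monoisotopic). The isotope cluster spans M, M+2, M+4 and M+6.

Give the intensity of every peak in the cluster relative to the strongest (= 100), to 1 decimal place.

Element Lj pattern (n=1): 0.1527 : 0.8473
Element Eb pattern (n=2): 0.4096 : 0.4608 : 0.1296
Convolve the two distributions (both contribute in 2-u steps):
  M: 0.1527×0.4096 = 0.062546
  M+2: 0.1527×0.4608 + 0.8473×0.4096 = 0.417418
  M+4: 0.1527×0.1296 + 0.8473×0.4608 = 0.410226
  M+6: 0.8473×0.1296 = 0.109810
Scale to base peak (0.417418) = 100: 15.0 : 100.0 : 98.3 : 26.3

15.0 : 100.0 : 98.3 : 26.3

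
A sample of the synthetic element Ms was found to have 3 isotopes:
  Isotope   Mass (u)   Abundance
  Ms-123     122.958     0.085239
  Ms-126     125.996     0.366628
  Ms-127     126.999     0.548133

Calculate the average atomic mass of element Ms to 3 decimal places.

126.287 u

Weight each isotope mass by its fractional abundance: 0.085239 × 122.958 + 0.366628 × 125.996 + 0.548133 × 126.999
= 10.4808 + 46.1937 + 69.6123 = 126.2868 u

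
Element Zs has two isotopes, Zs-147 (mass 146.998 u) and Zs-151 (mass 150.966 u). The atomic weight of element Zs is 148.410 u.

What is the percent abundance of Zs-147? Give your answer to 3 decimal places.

Let x be the fractional abundance of Zs-147; then Zs-151 has abundance 1 − x.
146.998·x + 150.966·(1 − x) = 148.410
(146.998 − 150.966)·x = 148.410 − 150.966
x = -2.556 / -3.968 = 0.64415 → 64.415% Zs-147, 35.585% Zs-151.

64.415%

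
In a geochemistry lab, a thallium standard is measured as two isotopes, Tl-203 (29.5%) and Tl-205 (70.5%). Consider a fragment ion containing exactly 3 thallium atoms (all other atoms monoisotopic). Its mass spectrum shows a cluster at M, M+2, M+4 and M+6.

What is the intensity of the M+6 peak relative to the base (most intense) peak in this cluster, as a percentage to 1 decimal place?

79.7%

Term probabilities: M 0.0257, M+2 0.1841, M+4 0.4399, M+6 0.3504. Base peak = M+4.
P(M+4) = C(3,2) × 0.295^1 × 0.705^2 = 3 × 0.2950 × 0.497025 = 0.439867 (base)
P(M+6) = C(3,3) × 0.295^0 × 0.705^3 = 1 × 1.0000 × 0.35040263 = 0.350403
Relative intensity = 0.350403 / 0.439867 × 100 = 79.7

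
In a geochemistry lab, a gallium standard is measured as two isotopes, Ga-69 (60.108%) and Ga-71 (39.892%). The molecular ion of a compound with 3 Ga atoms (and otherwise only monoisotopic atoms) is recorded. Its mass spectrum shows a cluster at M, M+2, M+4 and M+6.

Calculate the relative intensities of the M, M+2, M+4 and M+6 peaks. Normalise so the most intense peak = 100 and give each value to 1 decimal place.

50.2 : 100.0 : 66.4 : 14.7

The 3 Ga atoms are independent, so intensities follow the terms of (0.60108 + 0.39892)^3.
P(M) = 0.60108^3 = 0.217169
P(M+2) = 3 × 0.60108^2 × 0.39892^1 = 0.432386
P(M+4) = 3 × 0.60108^1 × 0.39892^2 = 0.286963
P(M+6) = 0.39892^3 = 0.063483
The M+2 peak is largest (0.432386); scaling to 100 gives 50.2 : 100.0 : 66.4 : 14.7.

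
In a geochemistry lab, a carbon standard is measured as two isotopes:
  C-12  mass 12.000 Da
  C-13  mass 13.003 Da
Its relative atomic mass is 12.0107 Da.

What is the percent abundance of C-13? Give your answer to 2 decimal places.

1.07%

Let x be the fractional abundance of C-12; then C-13 has abundance 1 − x.
12.000·x + 13.003·(1 − x) = 12.0107
(12.000 − 13.003)·x = 12.0107 − 13.003
x = -0.9923 / -1.003 = 0.98933 → 98.93% C-12, 1.07% C-13.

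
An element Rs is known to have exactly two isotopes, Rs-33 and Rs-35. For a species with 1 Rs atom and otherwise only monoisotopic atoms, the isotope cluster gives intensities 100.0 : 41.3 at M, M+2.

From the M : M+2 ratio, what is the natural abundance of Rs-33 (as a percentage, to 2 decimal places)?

70.77%

Write p for the Rs-33 fraction. I(M+2)/I(M) = [C(1,1)·p^0·(1−p)] / p^1 = 1·(1−p)/p = 41.3/100.0 = 0.4130
(1−p)/p = 0.4130/1 = 0.4130  ⇒  p = 1/(1 + 0.4130) = 0.7077
Rs-33: 70.77%, Rs-35: 29.23%.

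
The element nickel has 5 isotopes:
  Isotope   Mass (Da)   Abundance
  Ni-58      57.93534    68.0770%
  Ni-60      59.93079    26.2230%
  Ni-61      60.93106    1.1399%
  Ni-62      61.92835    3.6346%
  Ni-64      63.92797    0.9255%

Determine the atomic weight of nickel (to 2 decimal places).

Weight each isotope mass by its fractional abundance: 0.680770 × 57.93534 + 0.262230 × 59.93079 + 0.011399 × 60.93106 + 0.036346 × 61.92835 + 0.009255 × 63.92797
= 39.440641 + 15.715651 + 0.694553 + 2.250848 + 0.591653 = 58.693346 Da

58.69 Da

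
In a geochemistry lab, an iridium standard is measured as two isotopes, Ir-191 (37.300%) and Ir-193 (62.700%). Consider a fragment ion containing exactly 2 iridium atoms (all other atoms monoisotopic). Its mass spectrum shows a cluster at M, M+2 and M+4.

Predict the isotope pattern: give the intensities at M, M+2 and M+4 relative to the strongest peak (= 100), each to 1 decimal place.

29.7 : 100.0 : 84.0

Each Ir atom is independently Ir-191 (p = 0.37300) or Ir-193 (q = 0.62700); the cluster is the binomial expansion (p + q)^2.
P(M) = 0.37300^2 = 0.139129
P(M+2) = 2 × 0.37300^1 × 0.62700^1 = 0.467742
P(M+4) = 0.62700^2 = 0.393129
The M+2 peak is largest (0.467742); scaling to 100 gives 29.7 : 100.0 : 84.0.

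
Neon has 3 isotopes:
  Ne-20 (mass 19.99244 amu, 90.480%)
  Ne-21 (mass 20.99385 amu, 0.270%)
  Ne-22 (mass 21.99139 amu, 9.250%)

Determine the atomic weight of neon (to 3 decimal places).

The abundance-weighted mean is 0.90480 × 19.99244 + 0.00270 × 20.99385 + 0.09250 × 21.99139
= 18.089160 + 0.056683 + 2.034204 = 20.180047 amu

20.180 amu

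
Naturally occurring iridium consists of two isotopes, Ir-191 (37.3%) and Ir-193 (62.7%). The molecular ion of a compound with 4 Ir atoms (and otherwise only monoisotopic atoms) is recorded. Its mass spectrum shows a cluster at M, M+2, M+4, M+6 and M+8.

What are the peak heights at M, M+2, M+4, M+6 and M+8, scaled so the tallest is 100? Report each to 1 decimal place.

5.3 : 35.4 : 89.2 : 100.0 : 42.0

Expanding (0.373 + 0.627)^4:
P(M) = 0.373^4 = 0.019357
P(M+2) = 4 × 0.373^3 × 0.627^1 = 0.130153
P(M+4) = 6 × 0.373^2 × 0.627^2 = 0.328174
P(M+6) = 4 × 0.373^1 × 0.627^3 = 0.367766
P(M+8) = 0.627^4 = 0.154550
The M+6 peak is largest (0.367766); scaling to 100 gives 5.3 : 35.4 : 89.2 : 100.0 : 42.0.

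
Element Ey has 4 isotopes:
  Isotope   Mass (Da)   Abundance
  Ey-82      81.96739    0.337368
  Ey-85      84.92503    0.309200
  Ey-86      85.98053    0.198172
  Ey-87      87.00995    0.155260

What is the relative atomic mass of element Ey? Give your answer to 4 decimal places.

84.4601 Da

The abundance-weighted mean is 0.337368 × 81.96739 + 0.309200 × 84.92503 + 0.198172 × 85.98053 + 0.155260 × 87.00995
= 27.653174 + 26.258819 + 17.038934 + 13.509165 = 84.460092 Da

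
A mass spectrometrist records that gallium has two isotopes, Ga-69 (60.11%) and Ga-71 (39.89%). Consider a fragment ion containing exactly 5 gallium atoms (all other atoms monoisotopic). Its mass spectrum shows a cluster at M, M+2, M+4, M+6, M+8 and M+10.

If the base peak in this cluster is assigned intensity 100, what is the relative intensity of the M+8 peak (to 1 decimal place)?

22.0

Term probabilities: M 0.0785, M+2 0.2604, M+4 0.3456, M+6 0.2293, M+8 0.0761, M+10 0.0101. Base peak = M+4.
P(M+4) = C(5,2) × 0.6011^3 × 0.3989^2 = 10 × 0.21719018 × 0.15912121 = 0.345596 (base)
P(M+8) = C(5,4) × 0.6011^1 × 0.3989^4 = 5 × 0.6011 × 0.02531956 = 0.076098
Relative intensity = 0.076098 / 0.345596 × 100 = 22.0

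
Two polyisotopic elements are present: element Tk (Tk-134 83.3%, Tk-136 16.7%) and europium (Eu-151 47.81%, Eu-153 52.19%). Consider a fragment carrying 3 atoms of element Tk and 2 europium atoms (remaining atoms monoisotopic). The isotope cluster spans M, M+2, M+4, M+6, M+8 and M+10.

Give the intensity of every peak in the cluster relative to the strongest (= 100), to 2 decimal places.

Element Tk pattern (n=3): 0.57800954 : 0.34763839 : 0.06969461 : 0.00465746
Europium pattern (n=2): 0.22857961 : 0.49904078 : 0.27237961
Convolve the two distributions (both contribute in 2-u steps):
  M: 0.57800954×0.22857961 = 0.132121
  M+2: 0.57800954×0.49904078 + 0.34763839×0.22857961 = 0.367913
  M+4: 0.57800954×0.27237961 + 0.34763839×0.49904078 + 0.06969461×0.22857961 = 0.346855
  M+6: 0.34763839×0.27237961 + 0.06969461×0.49904078 + 0.00465746×0.22857961 = 0.130535
  M+8: 0.06969461×0.27237961 + 0.00465746×0.49904078 = 0.021308
  M+10: 0.00465746×0.27237961 = 0.001269
Scale to base peak (0.367913) = 100: 35.91 : 100.00 : 94.28 : 35.48 : 5.79 : 0.34

35.91 : 100.00 : 94.28 : 35.48 : 5.79 : 0.34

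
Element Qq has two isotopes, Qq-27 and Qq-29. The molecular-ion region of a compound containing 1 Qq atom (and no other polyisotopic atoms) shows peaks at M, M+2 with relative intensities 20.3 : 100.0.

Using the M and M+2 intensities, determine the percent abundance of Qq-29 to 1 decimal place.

83.1%

Write p for the Qq-27 fraction. I(M+2)/I(M) = [C(1,1)·p^0·(1−p)] / p^1 = 1·(1−p)/p = 100.0/20.3 = 4.9261
(1−p)/p = 4.9261/1 = 4.9261  ⇒  p = 1/(1 + 4.9261) = 0.1687
Qq-27: 16.9%, Qq-29: 83.1%.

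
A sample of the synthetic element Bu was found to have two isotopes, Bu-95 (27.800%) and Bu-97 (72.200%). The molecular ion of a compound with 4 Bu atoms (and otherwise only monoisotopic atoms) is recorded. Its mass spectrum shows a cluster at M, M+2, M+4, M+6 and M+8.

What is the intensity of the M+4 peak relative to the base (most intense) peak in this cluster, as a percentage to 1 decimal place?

Binomial terms of (0.27800 + 0.72200)^4: M 0.0060, M+2 0.0620, M+4 0.2417, M+6 0.4185, M+8 0.2717 → M+6 is the base peak.
P(M+6) = C(4,3) × 0.27800^1 × 0.72200^3 = 4 × 0.2780 × 0.37636705 = 0.418520 (base)
P(M+4) = C(4,2) × 0.27800^2 × 0.72200^2 = 6 × 0.077284 × 0.521284 = 0.241721
Relative intensity = 0.241721 / 0.418520 × 100 = 57.8

57.8%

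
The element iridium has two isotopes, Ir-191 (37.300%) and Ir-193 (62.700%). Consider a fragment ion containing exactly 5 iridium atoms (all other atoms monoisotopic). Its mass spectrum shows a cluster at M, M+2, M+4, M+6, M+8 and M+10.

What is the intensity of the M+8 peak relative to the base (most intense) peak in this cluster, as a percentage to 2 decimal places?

84.05%

Term probabilities: M 0.0072, M+2 0.0607, M+4 0.2040, M+6 0.3429, M+8 0.2882, M+10 0.0969. Base peak = M+6.
P(M+6) = C(5,3) × 0.37300^2 × 0.62700^3 = 10 × 0.139129 × 0.24649188 = 0.342942 (base)
P(M+8) = C(5,4) × 0.37300^1 × 0.62700^4 = 5 × 0.3730 × 0.15455041 = 0.288237
Relative intensity = 0.288237 / 0.342942 × 100 = 84.05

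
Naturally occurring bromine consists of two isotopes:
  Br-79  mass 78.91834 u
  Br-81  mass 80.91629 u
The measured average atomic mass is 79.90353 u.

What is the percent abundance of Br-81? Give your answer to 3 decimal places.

With x = fraction of Br-79 (so Br-81 is 1 − x):
78.91834·x + 80.91629·(1 − x) = 79.90353
(78.91834 − 80.91629)·x = 79.90353 − 80.91629
x = -1.01276 / -1.99795 = 0.50690 → 50.690% Br-79, 49.310% Br-81.

49.310%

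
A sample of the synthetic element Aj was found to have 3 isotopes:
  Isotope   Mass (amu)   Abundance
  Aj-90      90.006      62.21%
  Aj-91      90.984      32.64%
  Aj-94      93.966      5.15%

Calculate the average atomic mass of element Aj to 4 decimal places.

90.5292 amu

The abundance-weighted mean is 0.6221 × 90.006 + 0.3264 × 90.984 + 0.0515 × 93.966
= 55.99273 + 29.69718 + 4.83925 = 90.52916 amu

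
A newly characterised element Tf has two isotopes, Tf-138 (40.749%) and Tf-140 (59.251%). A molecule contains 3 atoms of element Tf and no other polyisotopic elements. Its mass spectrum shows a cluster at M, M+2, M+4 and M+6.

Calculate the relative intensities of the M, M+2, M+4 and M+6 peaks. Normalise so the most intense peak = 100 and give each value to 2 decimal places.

Expanding (0.40749 + 0.59251)^3:
P(M) = 0.40749^3 = 0.067663
P(M+2) = 3 × 0.40749^2 × 0.59251^1 = 0.295155
P(M+4) = 3 × 0.40749^1 × 0.59251^2 = 0.429170
P(M+6) = 0.59251^3 = 0.208011
The M+4 peak is largest (0.429170); scaling to 100 gives 15.77 : 68.77 : 100.00 : 48.47.

15.77 : 68.77 : 100.00 : 48.47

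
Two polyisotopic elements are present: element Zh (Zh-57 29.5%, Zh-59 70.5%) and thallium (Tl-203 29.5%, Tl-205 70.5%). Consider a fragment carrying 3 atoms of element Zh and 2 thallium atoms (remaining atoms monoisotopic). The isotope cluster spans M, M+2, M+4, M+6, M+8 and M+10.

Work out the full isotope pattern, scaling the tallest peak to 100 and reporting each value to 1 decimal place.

Element Zh pattern (n=3): 0.02567237 : 0.18405787 : 0.43986713 : 0.35040263
Thallium pattern (n=2): 0.087025 : 0.41595 : 0.497025
Convolve the two distributions (both contribute in 2-u steps):
  M: 0.02567237×0.087025 = 0.002234
  M+2: 0.02567237×0.41595 + 0.18405787×0.087025 = 0.026696
  M+4: 0.02567237×0.497025 + 0.18405787×0.41595 + 0.43986713×0.087025 = 0.127598
  M+6: 0.18405787×0.497025 + 0.43986713×0.41595 + 0.35040263×0.087025 = 0.304938
  M+8: 0.43986713×0.497025 + 0.35040263×0.41595 = 0.364375
  M+10: 0.35040263×0.497025 = 0.174159
Scale to base peak (0.364375) = 100: 0.6 : 7.3 : 35.0 : 83.7 : 100.0 : 47.8

0.6 : 7.3 : 35.0 : 83.7 : 100.0 : 47.8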